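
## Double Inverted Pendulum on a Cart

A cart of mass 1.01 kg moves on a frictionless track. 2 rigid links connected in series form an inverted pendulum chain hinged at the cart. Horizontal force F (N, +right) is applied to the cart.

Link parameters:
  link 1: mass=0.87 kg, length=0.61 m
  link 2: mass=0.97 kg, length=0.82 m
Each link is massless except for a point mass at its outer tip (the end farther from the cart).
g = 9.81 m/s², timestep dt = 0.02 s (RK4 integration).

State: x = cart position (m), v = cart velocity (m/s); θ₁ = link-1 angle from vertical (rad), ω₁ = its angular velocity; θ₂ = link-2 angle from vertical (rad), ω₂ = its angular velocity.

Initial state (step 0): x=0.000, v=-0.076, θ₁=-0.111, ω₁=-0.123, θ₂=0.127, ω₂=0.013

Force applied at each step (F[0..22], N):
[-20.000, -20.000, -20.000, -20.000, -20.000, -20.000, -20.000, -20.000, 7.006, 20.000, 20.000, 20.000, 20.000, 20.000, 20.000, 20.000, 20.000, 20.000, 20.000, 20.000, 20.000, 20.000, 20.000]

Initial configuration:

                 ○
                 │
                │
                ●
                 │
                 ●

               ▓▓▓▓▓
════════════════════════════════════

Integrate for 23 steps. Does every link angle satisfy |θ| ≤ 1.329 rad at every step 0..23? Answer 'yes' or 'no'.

Answer: yes

Derivation:
apply F[0]=-20.000 → step 1: x=-0.005, v=-0.428, θ₁=-0.109, ω₁=0.322, θ₂=0.129, ω₂=0.147
apply F[1]=-20.000 → step 2: x=-0.017, v=-0.783, θ₁=-0.098, ω₁=0.780, θ₂=0.133, ω₂=0.276
apply F[2]=-20.000 → step 3: x=-0.036, v=-1.146, θ₁=-0.078, ω₁=1.264, θ₂=0.140, ω₂=0.392
apply F[3]=-20.000 → step 4: x=-0.063, v=-1.521, θ₁=-0.047, ω₁=1.792, θ₂=0.148, ω₂=0.488
apply F[4]=-20.000 → step 5: x=-0.097, v=-1.910, θ₁=-0.006, ω₁=2.373, θ₂=0.159, ω₂=0.556
apply F[5]=-20.000 → step 6: x=-0.140, v=-2.309, θ₁=0.048, ω₁=3.009, θ₂=0.170, ω₂=0.592
apply F[6]=-20.000 → step 7: x=-0.190, v=-2.708, θ₁=0.115, ω₁=3.682, θ₂=0.182, ω₂=0.598
apply F[7]=-20.000 → step 8: x=-0.248, v=-3.085, θ₁=0.195, ω₁=4.345, θ₂=0.194, ω₂=0.594
apply F[8]=+7.006 → step 9: x=-0.308, v=-2.945, θ₁=0.281, ω₁=4.199, θ₂=0.206, ω₂=0.594
apply F[9]=+20.000 → step 10: x=-0.363, v=-2.605, θ₁=0.360, ω₁=3.789, θ₂=0.218, ω₂=0.567
apply F[10]=+20.000 → step 11: x=-0.412, v=-2.301, θ₁=0.433, ω₁=3.494, θ₂=0.229, ω₂=0.508
apply F[11]=+20.000 → step 12: x=-0.456, v=-2.026, θ₁=0.501, ω₁=3.297, θ₂=0.238, ω₂=0.420
apply F[12]=+20.000 → step 13: x=-0.494, v=-1.773, θ₁=0.565, ω₁=3.181, θ₂=0.245, ω₂=0.305
apply F[13]=+20.000 → step 14: x=-0.527, v=-1.535, θ₁=0.628, ω₁=3.129, θ₂=0.250, ω₂=0.169
apply F[14]=+20.000 → step 15: x=-0.555, v=-1.306, θ₁=0.691, ω₁=3.129, θ₂=0.252, ω₂=0.016
apply F[15]=+20.000 → step 16: x=-0.579, v=-1.081, θ₁=0.754, ω₁=3.170, θ₂=0.251, ω₂=-0.151
apply F[16]=+20.000 → step 17: x=-0.598, v=-0.857, θ₁=0.818, ω₁=3.244, θ₂=0.246, ω₂=-0.326
apply F[17]=+20.000 → step 18: x=-0.613, v=-0.628, θ₁=0.884, ω₁=3.343, θ₂=0.237, ω₂=-0.507
apply F[18]=+20.000 → step 19: x=-0.623, v=-0.394, θ₁=0.952, ω₁=3.461, θ₂=0.226, ω₂=-0.689
apply F[19]=+20.000 → step 20: x=-0.629, v=-0.151, θ₁=1.022, ω₁=3.596, θ₂=0.210, ω₂=-0.870
apply F[20]=+20.000 → step 21: x=-0.629, v=0.102, θ₁=1.096, ω₁=3.745, θ₂=0.191, ω₂=-1.045
apply F[21]=+20.000 → step 22: x=-0.625, v=0.367, θ₁=1.172, ω₁=3.906, θ₂=0.168, ω₂=-1.212
apply F[22]=+20.000 → step 23: x=-0.615, v=0.645, θ₁=1.252, ω₁=4.081, θ₂=0.142, ω₂=-1.368
Max |angle| over trajectory = 1.252 rad; bound = 1.329 → within bound.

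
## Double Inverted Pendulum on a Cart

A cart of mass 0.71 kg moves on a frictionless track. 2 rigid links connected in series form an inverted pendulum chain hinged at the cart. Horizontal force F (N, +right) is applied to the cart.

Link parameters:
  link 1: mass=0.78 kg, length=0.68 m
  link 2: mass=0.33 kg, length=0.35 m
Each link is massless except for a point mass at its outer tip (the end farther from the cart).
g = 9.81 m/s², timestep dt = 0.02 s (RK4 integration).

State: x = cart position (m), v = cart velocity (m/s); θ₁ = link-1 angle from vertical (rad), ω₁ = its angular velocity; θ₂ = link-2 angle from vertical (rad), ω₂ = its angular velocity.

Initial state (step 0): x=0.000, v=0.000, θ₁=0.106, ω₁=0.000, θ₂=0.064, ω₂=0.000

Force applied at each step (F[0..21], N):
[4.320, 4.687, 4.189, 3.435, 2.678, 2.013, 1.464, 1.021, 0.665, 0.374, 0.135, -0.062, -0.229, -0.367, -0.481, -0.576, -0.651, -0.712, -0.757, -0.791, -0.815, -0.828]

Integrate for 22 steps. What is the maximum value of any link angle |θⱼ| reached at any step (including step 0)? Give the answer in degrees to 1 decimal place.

apply F[0]=+4.320 → step 1: x=0.001, v=0.088, θ₁=0.105, ω₁=-0.093, θ₂=0.064, ω₂=-0.035
apply F[1]=+4.687 → step 2: x=0.004, v=0.187, θ₁=0.102, ω₁=-0.202, θ₂=0.063, ω₂=-0.069
apply F[2]=+4.189 → step 3: x=0.008, v=0.273, θ₁=0.097, ω₁=-0.295, θ₂=0.061, ω₂=-0.100
apply F[3]=+3.435 → step 4: x=0.014, v=0.341, θ₁=0.091, ω₁=-0.363, θ₂=0.059, ω₂=-0.128
apply F[4]=+2.678 → step 5: x=0.022, v=0.389, θ₁=0.083, ω₁=-0.405, θ₂=0.056, ω₂=-0.151
apply F[5]=+2.013 → step 6: x=0.030, v=0.422, θ₁=0.075, ω₁=-0.428, θ₂=0.053, ω₂=-0.171
apply F[6]=+1.464 → step 7: x=0.038, v=0.442, θ₁=0.066, ω₁=-0.434, θ₂=0.049, ω₂=-0.186
apply F[7]=+1.021 → step 8: x=0.047, v=0.452, θ₁=0.057, ω₁=-0.429, θ₂=0.045, ω₂=-0.198
apply F[8]=+0.665 → step 9: x=0.056, v=0.455, θ₁=0.049, ω₁=-0.417, θ₂=0.041, ω₂=-0.205
apply F[9]=+0.374 → step 10: x=0.065, v=0.452, θ₁=0.041, ω₁=-0.399, θ₂=0.037, ω₂=-0.210
apply F[10]=+0.135 → step 11: x=0.074, v=0.444, θ₁=0.033, ω₁=-0.377, θ₂=0.033, ω₂=-0.211
apply F[11]=-0.062 → step 12: x=0.083, v=0.434, θ₁=0.026, ω₁=-0.353, θ₂=0.029, ω₂=-0.210
apply F[12]=-0.229 → step 13: x=0.092, v=0.420, θ₁=0.019, ω₁=-0.328, θ₂=0.024, ω₂=-0.207
apply F[13]=-0.367 → step 14: x=0.100, v=0.405, θ₁=0.013, ω₁=-0.302, θ₂=0.020, ω₂=-0.202
apply F[14]=-0.481 → step 15: x=0.108, v=0.389, θ₁=0.007, ω₁=-0.276, θ₂=0.016, ω₂=-0.195
apply F[15]=-0.576 → step 16: x=0.116, v=0.371, θ₁=0.002, ω₁=-0.250, θ₂=0.013, ω₂=-0.187
apply F[16]=-0.651 → step 17: x=0.123, v=0.353, θ₁=-0.003, ω₁=-0.225, θ₂=0.009, ω₂=-0.178
apply F[17]=-0.712 → step 18: x=0.130, v=0.335, θ₁=-0.007, ω₁=-0.201, θ₂=0.005, ω₂=-0.168
apply F[18]=-0.757 → step 19: x=0.136, v=0.316, θ₁=-0.011, ω₁=-0.178, θ₂=0.002, ω₂=-0.158
apply F[19]=-0.791 → step 20: x=0.142, v=0.298, θ₁=-0.015, ω₁=-0.156, θ₂=-0.001, ω₂=-0.147
apply F[20]=-0.815 → step 21: x=0.148, v=0.280, θ₁=-0.017, ω₁=-0.136, θ₂=-0.004, ω₂=-0.136
apply F[21]=-0.828 → step 22: x=0.153, v=0.262, θ₁=-0.020, ω₁=-0.117, θ₂=-0.006, ω₂=-0.125
Max |angle| over trajectory = 0.106 rad = 6.1°.

Answer: 6.1°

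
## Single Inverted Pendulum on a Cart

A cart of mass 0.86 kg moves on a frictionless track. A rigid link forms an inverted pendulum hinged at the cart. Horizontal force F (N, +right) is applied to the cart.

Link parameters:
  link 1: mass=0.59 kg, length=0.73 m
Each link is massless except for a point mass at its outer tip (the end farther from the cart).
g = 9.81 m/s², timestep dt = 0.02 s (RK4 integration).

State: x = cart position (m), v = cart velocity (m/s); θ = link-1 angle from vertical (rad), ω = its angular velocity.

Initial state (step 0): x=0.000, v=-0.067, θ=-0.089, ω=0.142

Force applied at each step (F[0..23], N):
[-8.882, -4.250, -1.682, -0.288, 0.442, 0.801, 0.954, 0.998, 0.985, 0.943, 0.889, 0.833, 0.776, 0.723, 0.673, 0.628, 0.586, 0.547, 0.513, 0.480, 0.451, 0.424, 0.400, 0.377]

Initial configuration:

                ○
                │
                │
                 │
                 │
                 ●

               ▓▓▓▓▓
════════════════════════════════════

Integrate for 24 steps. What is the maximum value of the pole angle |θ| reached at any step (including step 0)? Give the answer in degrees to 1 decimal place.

Answer: 5.1°

Derivation:
apply F[0]=-8.882 → step 1: x=-0.003, v=-0.261, θ=-0.084, ω=0.383
apply F[1]=-4.250 → step 2: x=-0.009, v=-0.349, θ=-0.075, ω=0.482
apply F[2]=-1.682 → step 3: x=-0.017, v=-0.379, θ=-0.065, ω=0.504
apply F[3]=-0.288 → step 4: x=-0.024, v=-0.377, θ=-0.055, ω=0.486
apply F[4]=+0.442 → step 5: x=-0.032, v=-0.361, θ=-0.046, ω=0.449
apply F[5]=+0.801 → step 6: x=-0.039, v=-0.336, θ=-0.037, ω=0.405
apply F[6]=+0.954 → step 7: x=-0.045, v=-0.310, θ=-0.030, ω=0.360
apply F[7]=+0.998 → step 8: x=-0.051, v=-0.283, θ=-0.023, ω=0.316
apply F[8]=+0.985 → step 9: x=-0.056, v=-0.257, θ=-0.017, ω=0.276
apply F[9]=+0.943 → step 10: x=-0.061, v=-0.234, θ=-0.012, ω=0.239
apply F[10]=+0.889 → step 11: x=-0.066, v=-0.212, θ=-0.008, ω=0.206
apply F[11]=+0.833 → step 12: x=-0.070, v=-0.191, θ=-0.004, ω=0.177
apply F[12]=+0.776 → step 13: x=-0.073, v=-0.173, θ=-0.000, ω=0.151
apply F[13]=+0.723 → step 14: x=-0.077, v=-0.156, θ=0.002, ω=0.129
apply F[14]=+0.673 → step 15: x=-0.080, v=-0.141, θ=0.005, ω=0.109
apply F[15]=+0.628 → step 16: x=-0.082, v=-0.127, θ=0.007, ω=0.092
apply F[16]=+0.586 → step 17: x=-0.085, v=-0.115, θ=0.008, ω=0.076
apply F[17]=+0.547 → step 18: x=-0.087, v=-0.103, θ=0.010, ω=0.063
apply F[18]=+0.513 → step 19: x=-0.089, v=-0.093, θ=0.011, ω=0.052
apply F[19]=+0.480 → step 20: x=-0.091, v=-0.083, θ=0.012, ω=0.041
apply F[20]=+0.451 → step 21: x=-0.092, v=-0.074, θ=0.013, ω=0.033
apply F[21]=+0.424 → step 22: x=-0.094, v=-0.066, θ=0.013, ω=0.025
apply F[22]=+0.400 → step 23: x=-0.095, v=-0.059, θ=0.014, ω=0.018
apply F[23]=+0.377 → step 24: x=-0.096, v=-0.052, θ=0.014, ω=0.013
Max |angle| over trajectory = 0.089 rad = 5.1°.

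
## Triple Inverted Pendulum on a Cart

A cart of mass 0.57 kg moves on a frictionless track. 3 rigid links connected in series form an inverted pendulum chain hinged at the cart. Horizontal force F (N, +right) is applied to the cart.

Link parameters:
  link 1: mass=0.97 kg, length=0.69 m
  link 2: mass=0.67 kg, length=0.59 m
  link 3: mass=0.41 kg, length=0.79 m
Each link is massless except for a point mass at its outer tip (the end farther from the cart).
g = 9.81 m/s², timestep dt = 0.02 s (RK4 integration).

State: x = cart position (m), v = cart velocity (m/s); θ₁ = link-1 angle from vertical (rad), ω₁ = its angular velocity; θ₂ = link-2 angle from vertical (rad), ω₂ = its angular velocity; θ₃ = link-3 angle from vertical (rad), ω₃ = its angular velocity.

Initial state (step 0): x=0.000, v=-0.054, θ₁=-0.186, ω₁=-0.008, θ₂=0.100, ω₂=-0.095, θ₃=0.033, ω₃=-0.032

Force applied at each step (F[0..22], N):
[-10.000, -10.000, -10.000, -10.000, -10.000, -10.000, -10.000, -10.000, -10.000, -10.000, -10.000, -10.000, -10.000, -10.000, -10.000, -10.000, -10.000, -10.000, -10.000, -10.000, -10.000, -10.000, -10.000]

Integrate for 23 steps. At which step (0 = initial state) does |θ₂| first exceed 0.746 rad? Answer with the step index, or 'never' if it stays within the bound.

Answer: never

Derivation:
apply F[0]=-10.000 → step 1: x=-0.003, v=-0.264, θ₁=-0.185, ω₁=0.146, θ₂=0.100, ω₂=0.133, θ₃=0.032, ω₃=-0.060
apply F[1]=-10.000 → step 2: x=-0.011, v=-0.477, θ₁=-0.180, ω₁=0.306, θ₂=0.105, ω₂=0.361, θ₃=0.031, ω₃=-0.089
apply F[2]=-10.000 → step 3: x=-0.022, v=-0.695, θ₁=-0.172, ω₁=0.478, θ₂=0.115, ω₂=0.589, θ₃=0.028, ω₃=-0.122
apply F[3]=-10.000 → step 4: x=-0.038, v=-0.924, θ₁=-0.161, ω₁=0.668, θ₂=0.129, ω₂=0.817, θ₃=0.026, ω₃=-0.159
apply F[4]=-10.000 → step 5: x=-0.059, v=-1.166, θ₁=-0.145, ω₁=0.886, θ₂=0.147, ω₂=1.042, θ₃=0.022, ω₃=-0.201
apply F[5]=-10.000 → step 6: x=-0.085, v=-1.425, θ₁=-0.125, ω₁=1.139, θ₂=0.171, ω₂=1.262, θ₃=0.018, ω₃=-0.250
apply F[6]=-10.000 → step 7: x=-0.116, v=-1.705, θ₁=-0.100, ω₁=1.437, θ₂=0.198, ω₂=1.471, θ₃=0.012, ω₃=-0.303
apply F[7]=-10.000 → step 8: x=-0.154, v=-2.009, θ₁=-0.067, ω₁=1.790, θ₂=0.229, ω₂=1.660, θ₃=0.005, ω₃=-0.357
apply F[8]=-10.000 → step 9: x=-0.197, v=-2.338, θ₁=-0.028, ω₁=2.206, θ₂=0.264, ω₂=1.813, θ₃=-0.002, ω₃=-0.406
apply F[9]=-10.000 → step 10: x=-0.247, v=-2.687, θ₁=0.021, ω₁=2.683, θ₂=0.301, ω₂=1.916, θ₃=-0.011, ω₃=-0.441
apply F[10]=-10.000 → step 11: x=-0.305, v=-3.043, θ₁=0.080, ω₁=3.207, θ₂=0.340, ω₂=1.949, θ₃=-0.020, ω₃=-0.447
apply F[11]=-10.000 → step 12: x=-0.369, v=-3.380, θ₁=0.150, ω₁=3.744, θ₂=0.379, ω₂=1.906, θ₃=-0.028, ω₃=-0.410
apply F[12]=-10.000 → step 13: x=-0.439, v=-3.667, θ₁=0.230, ω₁=4.241, θ₂=0.416, ω₂=1.796, θ₃=-0.036, ω₃=-0.320
apply F[13]=-10.000 → step 14: x=-0.515, v=-3.876, θ₁=0.319, ω₁=4.648, θ₂=0.450, ω₂=1.650, θ₃=-0.041, ω₃=-0.180
apply F[14]=-10.000 → step 15: x=-0.594, v=-3.997, θ₁=0.415, ω₁=4.942, θ₂=0.482, ω₂=1.508, θ₃=-0.043, ω₃=-0.002
apply F[15]=-10.000 → step 16: x=-0.674, v=-4.039, θ₁=0.516, ω₁=5.135, θ₂=0.511, ω₂=1.400, θ₃=-0.041, ω₃=0.195
apply F[16]=-10.000 → step 17: x=-0.755, v=-4.020, θ₁=0.620, ω₁=5.252, θ₂=0.538, ω₂=1.341, θ₃=-0.035, ω₃=0.398
apply F[17]=-10.000 → step 18: x=-0.835, v=-3.958, θ₁=0.725, ω₁=5.324, θ₂=0.565, ω₂=1.334, θ₃=-0.025, ω₃=0.598
apply F[18]=-10.000 → step 19: x=-0.913, v=-3.863, θ₁=0.832, ω₁=5.372, θ₂=0.592, ω₂=1.376, θ₃=-0.011, ω₃=0.792
apply F[19]=-10.000 → step 20: x=-0.989, v=-3.745, θ₁=0.940, ω₁=5.413, θ₂=0.620, ω₂=1.460, θ₃=0.007, ω₃=0.978
apply F[20]=-10.000 → step 21: x=-1.063, v=-3.606, θ₁=1.049, ω₁=5.455, θ₂=0.651, ω₂=1.583, θ₃=0.028, ω₃=1.159
apply F[21]=-10.000 → step 22: x=-1.133, v=-3.449, θ₁=1.159, ω₁=5.506, θ₂=0.684, ω₂=1.741, θ₃=0.053, ω₃=1.335
apply F[22]=-10.000 → step 23: x=-1.201, v=-3.273, θ₁=1.269, ω₁=5.569, θ₂=0.721, ω₂=1.931, θ₃=0.082, ω₃=1.511
max |θ₂| = 0.721 ≤ 0.746 over all 24 states.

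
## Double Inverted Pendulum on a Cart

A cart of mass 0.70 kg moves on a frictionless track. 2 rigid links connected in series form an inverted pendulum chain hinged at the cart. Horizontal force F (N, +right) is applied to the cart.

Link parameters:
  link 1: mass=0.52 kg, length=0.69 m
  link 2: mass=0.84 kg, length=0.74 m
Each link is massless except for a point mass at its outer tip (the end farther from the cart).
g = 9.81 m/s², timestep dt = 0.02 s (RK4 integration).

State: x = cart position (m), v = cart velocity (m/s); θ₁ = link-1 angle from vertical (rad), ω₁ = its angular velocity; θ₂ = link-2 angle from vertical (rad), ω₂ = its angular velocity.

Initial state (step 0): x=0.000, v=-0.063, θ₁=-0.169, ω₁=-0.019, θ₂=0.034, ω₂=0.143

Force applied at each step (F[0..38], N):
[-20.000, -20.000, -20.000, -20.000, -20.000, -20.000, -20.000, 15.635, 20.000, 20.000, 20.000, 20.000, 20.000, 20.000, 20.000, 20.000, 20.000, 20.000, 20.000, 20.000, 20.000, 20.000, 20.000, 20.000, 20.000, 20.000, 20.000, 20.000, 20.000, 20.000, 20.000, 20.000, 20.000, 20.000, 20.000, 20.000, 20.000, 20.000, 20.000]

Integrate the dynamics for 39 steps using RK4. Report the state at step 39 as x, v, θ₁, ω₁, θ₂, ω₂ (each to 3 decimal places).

apply F[0]=-20.000 → step 1: x=-0.006, v=-0.551, θ₁=-0.164, ω₁=0.513, θ₂=0.039, ω₂=0.326
apply F[1]=-20.000 → step 2: x=-0.022, v=-1.048, θ₁=-0.148, ω₁=1.068, θ₂=0.047, ω₂=0.498
apply F[2]=-20.000 → step 3: x=-0.048, v=-1.561, θ₁=-0.121, ω₁=1.672, θ₂=0.058, ω₂=0.645
apply F[3]=-20.000 → step 4: x=-0.085, v=-2.096, θ₁=-0.081, ω₁=2.345, θ₂=0.073, ω₂=0.752
apply F[4]=-20.000 → step 5: x=-0.132, v=-2.655, θ₁=-0.027, ω₁=3.102, θ₂=0.088, ω₂=0.808
apply F[5]=-20.000 → step 6: x=-0.191, v=-3.225, θ₁=0.044, ω₁=3.927, θ₂=0.104, ω₂=0.814
apply F[6]=-20.000 → step 7: x=-0.261, v=-3.775, θ₁=0.130, ω₁=4.751, θ₂=0.121, ω₂=0.806
apply F[7]=+15.635 → step 8: x=-0.332, v=-3.327, θ₁=0.219, ω₁=4.161, θ₂=0.137, ω₂=0.805
apply F[8]=+20.000 → step 9: x=-0.393, v=-2.811, θ₁=0.296, ω₁=3.540, θ₂=0.153, ω₂=0.760
apply F[9]=+20.000 → step 10: x=-0.445, v=-2.348, θ₁=0.362, ω₁=3.065, θ₂=0.167, ω₂=0.656
apply F[10]=+20.000 → step 11: x=-0.488, v=-1.931, θ₁=0.420, ω₁=2.716, θ₂=0.178, ω₂=0.497
apply F[11]=+20.000 → step 12: x=-0.522, v=-1.547, θ₁=0.471, ω₁=2.468, θ₂=0.186, ω₂=0.291
apply F[12]=+20.000 → step 13: x=-0.550, v=-1.188, θ₁=0.519, ω₁=2.301, θ₂=0.190, ω₂=0.045
apply F[13]=+20.000 → step 14: x=-0.570, v=-0.847, θ₁=0.564, ω₁=2.198, θ₂=0.188, ω₂=-0.236
apply F[14]=+20.000 → step 15: x=-0.584, v=-0.517, θ₁=0.607, ω₁=2.144, θ₂=0.180, ω₂=-0.545
apply F[15]=+20.000 → step 16: x=-0.591, v=-0.192, θ₁=0.650, ω₁=2.126, θ₂=0.166, ω₂=-0.880
apply F[16]=+20.000 → step 17: x=-0.591, v=0.133, θ₁=0.692, ω₁=2.132, θ₂=0.145, ω₂=-1.235
apply F[17]=+20.000 → step 18: x=-0.585, v=0.461, θ₁=0.735, ω₁=2.149, θ₂=0.116, ω₂=-1.607
apply F[18]=+20.000 → step 19: x=-0.573, v=0.796, θ₁=0.778, ω₁=2.166, θ₂=0.080, ω₂=-1.990
apply F[19]=+20.000 → step 20: x=-0.553, v=1.138, θ₁=0.822, ω₁=2.172, θ₂=0.037, ω₂=-2.382
apply F[20]=+20.000 → step 21: x=-0.527, v=1.489, θ₁=0.865, ω₁=2.159, θ₂=-0.015, ω₂=-2.779
apply F[21]=+20.000 → step 22: x=-0.494, v=1.847, θ₁=0.908, ω₁=2.116, θ₂=-0.074, ω₂=-3.181
apply F[22]=+20.000 → step 23: x=-0.453, v=2.209, θ₁=0.949, ω₁=2.036, θ₂=-0.142, ω₂=-3.590
apply F[23]=+20.000 → step 24: x=-0.405, v=2.573, θ₁=0.989, ω₁=1.911, θ₂=-0.218, ω₂=-4.007
apply F[24]=+20.000 → step 25: x=-0.350, v=2.934, θ₁=1.025, ω₁=1.731, θ₂=-0.302, ω₂=-4.438
apply F[25]=+20.000 → step 26: x=-0.288, v=3.288, θ₁=1.058, ω₁=1.488, θ₂=-0.396, ω₂=-4.889
apply F[26]=+20.000 → step 27: x=-0.219, v=3.627, θ₁=1.085, ω₁=1.171, θ₂=-0.498, ω₂=-5.369
apply F[27]=+20.000 → step 28: x=-0.143, v=3.945, θ₁=1.104, ω₁=0.768, θ₂=-0.611, ω₂=-5.886
apply F[28]=+20.000 → step 29: x=-0.061, v=4.233, θ₁=1.115, ω₁=0.268, θ₂=-0.734, ω₂=-6.449
apply F[29]=+20.000 → step 30: x=0.026, v=4.481, θ₁=1.114, ω₁=-0.341, θ₂=-0.869, ω₂=-7.065
apply F[30]=+20.000 → step 31: x=0.118, v=4.678, θ₁=1.100, ω₁=-1.063, θ₂=-1.017, ω₂=-7.739
apply F[31]=+20.000 → step 32: x=0.213, v=4.813, θ₁=1.071, ω₁=-1.891, θ₂=-1.179, ω₂=-8.470
apply F[32]=+20.000 → step 33: x=0.310, v=4.878, θ₁=1.024, ω₁=-2.804, θ₂=-1.356, ω₂=-9.252
apply F[33]=+20.000 → step 34: x=0.407, v=4.863, θ₁=0.958, ω₁=-3.760, θ₂=-1.549, ω₂=-10.068
apply F[34]=+20.000 → step 35: x=0.504, v=4.764, θ₁=0.874, ω₁=-4.693, θ₂=-1.759, ω₂=-10.895
apply F[35]=+20.000 → step 36: x=0.597, v=4.581, θ₁=0.771, ω₁=-5.513, θ₂=-1.985, ω₂=-11.702
apply F[36]=+20.000 → step 37: x=0.686, v=4.313, θ₁=0.655, ω₁=-6.107, θ₂=-2.226, ω₂=-12.438
apply F[37]=+20.000 → step 38: x=0.769, v=3.978, θ₁=0.530, ω₁=-6.331, θ₂=-2.481, ω₂=-13.008
apply F[38]=+20.000 → step 39: x=0.845, v=3.634, θ₁=0.405, ω₁=-6.047, θ₂=-2.745, ω₂=-13.231

Answer: x=0.845, v=3.634, θ₁=0.405, ω₁=-6.047, θ₂=-2.745, ω₂=-13.231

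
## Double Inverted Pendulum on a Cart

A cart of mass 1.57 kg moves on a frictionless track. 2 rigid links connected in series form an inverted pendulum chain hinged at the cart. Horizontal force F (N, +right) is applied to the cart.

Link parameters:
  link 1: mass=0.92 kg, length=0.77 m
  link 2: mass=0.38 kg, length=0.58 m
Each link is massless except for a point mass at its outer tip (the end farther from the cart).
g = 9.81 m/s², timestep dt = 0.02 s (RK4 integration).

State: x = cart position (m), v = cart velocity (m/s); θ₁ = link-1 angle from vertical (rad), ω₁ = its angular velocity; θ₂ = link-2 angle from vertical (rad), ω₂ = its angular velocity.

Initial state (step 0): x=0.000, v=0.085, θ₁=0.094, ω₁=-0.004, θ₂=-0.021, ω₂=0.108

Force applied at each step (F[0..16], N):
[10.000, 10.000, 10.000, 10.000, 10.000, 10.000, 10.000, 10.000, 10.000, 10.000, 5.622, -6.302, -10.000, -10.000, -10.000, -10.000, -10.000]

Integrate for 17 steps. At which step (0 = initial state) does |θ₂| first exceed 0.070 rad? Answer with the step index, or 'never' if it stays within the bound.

Answer: 15

Derivation:
apply F[0]=+10.000 → step 1: x=0.003, v=0.197, θ₁=0.093, ω₁=-0.112, θ₂=-0.019, ω₂=0.051
apply F[1]=+10.000 → step 2: x=0.008, v=0.309, θ₁=0.090, ω₁=-0.222, θ₂=-0.019, ω₂=-0.003
apply F[2]=+10.000 → step 3: x=0.015, v=0.421, θ₁=0.084, ω₁=-0.334, θ₂=-0.020, ω₂=-0.056
apply F[3]=+10.000 → step 4: x=0.025, v=0.535, θ₁=0.076, ω₁=-0.450, θ₂=-0.021, ω₂=-0.105
apply F[4]=+10.000 → step 5: x=0.037, v=0.651, θ₁=0.066, ω₁=-0.572, θ₂=-0.024, ω₂=-0.150
apply F[5]=+10.000 → step 6: x=0.051, v=0.769, θ₁=0.053, ω₁=-0.701, θ₂=-0.027, ω₂=-0.191
apply F[6]=+10.000 → step 7: x=0.067, v=0.889, θ₁=0.038, ω₁=-0.837, θ₂=-0.031, ω₂=-0.226
apply F[7]=+10.000 → step 8: x=0.086, v=1.012, θ₁=0.020, ω₁=-0.983, θ₂=-0.036, ω₂=-0.254
apply F[8]=+10.000 → step 9: x=0.108, v=1.138, θ₁=-0.002, ω₁=-1.140, θ₂=-0.041, ω₂=-0.275
apply F[9]=+10.000 → step 10: x=0.132, v=1.267, θ₁=-0.026, ω₁=-1.308, θ₂=-0.047, ω₂=-0.288
apply F[10]=+5.622 → step 11: x=0.158, v=1.344, θ₁=-0.053, ω₁=-1.417, θ₂=-0.053, ω₂=-0.292
apply F[11]=-6.302 → step 12: x=0.184, v=1.273, θ₁=-0.081, ω₁=-1.344, θ₂=-0.059, ω₂=-0.288
apply F[12]=-10.000 → step 13: x=0.208, v=1.160, θ₁=-0.106, ω₁=-1.224, θ₂=-0.064, ω₂=-0.273
apply F[13]=-10.000 → step 14: x=0.231, v=1.051, θ₁=-0.130, ω₁=-1.118, θ₂=-0.070, ω₂=-0.250
apply F[14]=-10.000 → step 15: x=0.251, v=0.945, θ₁=-0.151, ω₁=-1.026, θ₂=-0.074, ω₂=-0.218
apply F[15]=-10.000 → step 16: x=0.268, v=0.844, θ₁=-0.171, ω₁=-0.945, θ₂=-0.078, ω₂=-0.178
apply F[16]=-10.000 → step 17: x=0.284, v=0.746, θ₁=-0.189, ω₁=-0.876, θ₂=-0.081, ω₂=-0.130
|θ₂| = 0.074 > 0.070 first at step 15.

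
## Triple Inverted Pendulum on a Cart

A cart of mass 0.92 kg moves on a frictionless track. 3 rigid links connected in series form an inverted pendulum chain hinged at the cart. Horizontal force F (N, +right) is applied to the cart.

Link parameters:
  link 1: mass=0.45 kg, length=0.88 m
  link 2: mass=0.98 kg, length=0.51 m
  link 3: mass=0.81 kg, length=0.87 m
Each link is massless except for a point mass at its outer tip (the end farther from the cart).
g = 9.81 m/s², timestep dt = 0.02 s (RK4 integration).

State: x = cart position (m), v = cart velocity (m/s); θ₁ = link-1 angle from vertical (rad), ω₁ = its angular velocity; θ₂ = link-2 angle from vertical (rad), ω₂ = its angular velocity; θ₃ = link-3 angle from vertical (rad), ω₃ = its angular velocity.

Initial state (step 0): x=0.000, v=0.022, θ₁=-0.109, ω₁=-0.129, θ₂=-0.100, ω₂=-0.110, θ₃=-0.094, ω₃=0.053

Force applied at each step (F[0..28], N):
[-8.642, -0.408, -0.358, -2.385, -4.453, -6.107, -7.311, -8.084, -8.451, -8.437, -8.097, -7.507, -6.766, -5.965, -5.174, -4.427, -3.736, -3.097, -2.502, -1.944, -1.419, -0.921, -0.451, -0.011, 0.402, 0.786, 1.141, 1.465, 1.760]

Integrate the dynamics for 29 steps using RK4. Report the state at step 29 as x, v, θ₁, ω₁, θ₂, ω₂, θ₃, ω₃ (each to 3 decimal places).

Answer: x=-0.435, v=-1.062, θ₁=0.022, ω₁=0.339, θ₂=0.012, ω₂=0.299, θ₃=-0.000, ω₃=0.210

Derivation:
apply F[0]=-8.642 → step 1: x=-0.001, v=-0.110, θ₁=-0.110, ω₁=-0.013, θ₂=-0.102, ω₂=-0.094, θ₃=-0.093, ω₃=0.056
apply F[1]=-0.408 → step 2: x=-0.003, v=-0.068, θ₁=-0.111, ω₁=-0.092, θ₂=-0.104, ω₂=-0.083, θ₃=-0.092, ω₃=0.061
apply F[2]=-0.358 → step 3: x=-0.004, v=-0.024, θ₁=-0.114, ω₁=-0.174, θ₂=-0.105, ω₂=-0.072, θ₃=-0.090, ω₃=0.066
apply F[3]=-2.385 → step 4: x=-0.004, v=-0.021, θ₁=-0.118, ω₁=-0.211, θ₂=-0.107, ω₂=-0.059, θ₃=-0.089, ω₃=0.073
apply F[4]=-4.453 → step 5: x=-0.005, v=-0.060, θ₁=-0.122, ω₁=-0.206, θ₂=-0.108, ω₂=-0.040, θ₃=-0.088, ω₃=0.080
apply F[5]=-6.107 → step 6: x=-0.007, v=-0.132, θ₁=-0.126, ω₁=-0.167, θ₂=-0.108, ω₂=-0.015, θ₃=-0.086, ω₃=0.089
apply F[6]=-7.311 → step 7: x=-0.010, v=-0.227, θ₁=-0.129, ω₁=-0.105, θ₂=-0.108, ω₂=0.015, θ₃=-0.084, ω₃=0.100
apply F[7]=-8.084 → step 8: x=-0.016, v=-0.337, θ₁=-0.130, ω₁=-0.030, θ₂=-0.108, ω₂=0.050, θ₃=-0.082, ω₃=0.110
apply F[8]=-8.451 → step 9: x=-0.024, v=-0.455, θ₁=-0.130, ω₁=0.052, θ₂=-0.106, ω₂=0.088, θ₃=-0.080, ω₃=0.122
apply F[9]=-8.437 → step 10: x=-0.034, v=-0.573, θ₁=-0.128, ω₁=0.134, θ₂=-0.104, ω₂=0.127, θ₃=-0.077, ω₃=0.134
apply F[10]=-8.097 → step 11: x=-0.047, v=-0.685, θ₁=-0.124, ω₁=0.211, θ₂=-0.101, ω₂=0.166, θ₃=-0.074, ω₃=0.146
apply F[11]=-7.507 → step 12: x=-0.061, v=-0.788, θ₁=-0.119, ω₁=0.278, θ₂=-0.097, ω₂=0.202, θ₃=-0.071, ω₃=0.157
apply F[12]=-6.766 → step 13: x=-0.078, v=-0.878, θ₁=-0.113, ω₁=0.334, θ₂=-0.093, ω₂=0.235, θ₃=-0.068, ω₃=0.168
apply F[13]=-5.965 → step 14: x=-0.096, v=-0.954, θ₁=-0.106, ω₁=0.379, θ₂=-0.088, ω₂=0.265, θ₃=-0.064, ω₃=0.178
apply F[14]=-5.174 → step 15: x=-0.116, v=-1.017, θ₁=-0.098, ω₁=0.412, θ₂=-0.083, ω₂=0.291, θ₃=-0.061, ω₃=0.188
apply F[15]=-4.427 → step 16: x=-0.137, v=-1.069, θ₁=-0.090, ω₁=0.437, θ₂=-0.077, ω₂=0.312, θ₃=-0.057, ω₃=0.196
apply F[16]=-3.736 → step 17: x=-0.159, v=-1.109, θ₁=-0.081, ω₁=0.453, θ₂=-0.070, ω₂=0.329, θ₃=-0.053, ω₃=0.204
apply F[17]=-3.097 → step 18: x=-0.181, v=-1.141, θ₁=-0.072, ω₁=0.463, θ₂=-0.063, ω₂=0.342, θ₃=-0.049, ω₃=0.210
apply F[18]=-2.502 → step 19: x=-0.204, v=-1.164, θ₁=-0.063, ω₁=0.468, θ₂=-0.056, ω₂=0.352, θ₃=-0.045, ω₃=0.215
apply F[19]=-1.944 → step 20: x=-0.228, v=-1.179, θ₁=-0.053, ω₁=0.468, θ₂=-0.049, ω₂=0.358, θ₃=-0.040, ω₃=0.220
apply F[20]=-1.419 → step 21: x=-0.251, v=-1.187, θ₁=-0.044, ω₁=0.464, θ₂=-0.042, ω₂=0.361, θ₃=-0.036, ω₃=0.223
apply F[21]=-0.921 → step 22: x=-0.275, v=-1.189, θ₁=-0.035, ω₁=0.457, θ₂=-0.035, ω₂=0.361, θ₃=-0.031, ω₃=0.225
apply F[22]=-0.451 → step 23: x=-0.299, v=-1.185, θ₁=-0.026, ω₁=0.446, θ₂=-0.028, ω₂=0.358, θ₃=-0.027, ω₃=0.226
apply F[23]=-0.011 → step 24: x=-0.322, v=-1.175, θ₁=-0.017, ω₁=0.433, θ₂=-0.021, ω₂=0.353, θ₃=-0.022, ω₃=0.225
apply F[24]=+0.402 → step 25: x=-0.346, v=-1.161, θ₁=-0.008, ω₁=0.418, θ₂=-0.014, ω₂=0.346, θ₃=-0.018, ω₃=0.224
apply F[25]=+0.786 → step 26: x=-0.369, v=-1.142, θ₁=-0.000, ω₁=0.400, θ₂=-0.007, ω₂=0.336, θ₃=-0.013, ω₃=0.222
apply F[26]=+1.141 → step 27: x=-0.391, v=-1.118, θ₁=0.008, ω₁=0.381, θ₂=-0.000, ω₂=0.325, θ₃=-0.009, ω₃=0.219
apply F[27]=+1.465 → step 28: x=-0.414, v=-1.092, θ₁=0.015, ω₁=0.361, θ₂=0.006, ω₂=0.313, θ₃=-0.005, ω₃=0.215
apply F[28]=+1.760 → step 29: x=-0.435, v=-1.062, θ₁=0.022, ω₁=0.339, θ₂=0.012, ω₂=0.299, θ₃=-0.000, ω₃=0.210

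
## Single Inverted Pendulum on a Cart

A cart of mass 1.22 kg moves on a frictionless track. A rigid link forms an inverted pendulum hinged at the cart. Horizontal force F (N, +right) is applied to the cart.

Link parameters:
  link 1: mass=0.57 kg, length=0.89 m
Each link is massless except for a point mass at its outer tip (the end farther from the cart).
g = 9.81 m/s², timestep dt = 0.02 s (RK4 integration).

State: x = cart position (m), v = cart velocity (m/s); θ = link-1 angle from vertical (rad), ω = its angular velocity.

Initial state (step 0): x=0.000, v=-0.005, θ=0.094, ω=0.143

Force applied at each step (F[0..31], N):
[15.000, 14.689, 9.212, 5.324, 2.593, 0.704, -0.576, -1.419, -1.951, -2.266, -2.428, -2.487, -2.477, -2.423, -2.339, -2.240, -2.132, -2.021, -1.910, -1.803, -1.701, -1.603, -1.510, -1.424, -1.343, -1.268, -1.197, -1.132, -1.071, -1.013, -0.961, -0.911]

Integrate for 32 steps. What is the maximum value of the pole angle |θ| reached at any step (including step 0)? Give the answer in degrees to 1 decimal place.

apply F[0]=+15.000 → step 1: x=0.002, v=0.231, θ=0.094, ω=-0.100
apply F[1]=+14.689 → step 2: x=0.009, v=0.463, θ=0.090, ω=-0.339
apply F[2]=+9.212 → step 3: x=0.020, v=0.606, θ=0.082, ω=-0.480
apply F[3]=+5.324 → step 4: x=0.033, v=0.686, θ=0.072, ω=-0.553
apply F[4]=+2.593 → step 5: x=0.047, v=0.722, θ=0.060, ω=-0.579
apply F[5]=+0.704 → step 6: x=0.061, v=0.729, θ=0.049, ω=-0.575
apply F[6]=-0.576 → step 7: x=0.076, v=0.716, θ=0.037, ω=-0.551
apply F[7]=-1.419 → step 8: x=0.090, v=0.690, θ=0.027, ω=-0.514
apply F[8]=-1.951 → step 9: x=0.103, v=0.656, θ=0.017, ω=-0.471
apply F[9]=-2.266 → step 10: x=0.116, v=0.618, θ=0.008, ω=-0.426
apply F[10]=-2.428 → step 11: x=0.128, v=0.577, θ=-0.000, ω=-0.380
apply F[11]=-2.487 → step 12: x=0.139, v=0.537, θ=-0.007, ω=-0.335
apply F[12]=-2.477 → step 13: x=0.150, v=0.497, θ=-0.013, ω=-0.293
apply F[13]=-2.423 → step 14: x=0.159, v=0.459, θ=-0.019, ω=-0.253
apply F[14]=-2.339 → step 15: x=0.168, v=0.423, θ=-0.024, ω=-0.217
apply F[15]=-2.240 → step 16: x=0.176, v=0.388, θ=-0.028, ω=-0.184
apply F[16]=-2.132 → step 17: x=0.183, v=0.356, θ=-0.031, ω=-0.154
apply F[17]=-2.021 → step 18: x=0.190, v=0.326, θ=-0.034, ω=-0.128
apply F[18]=-1.910 → step 19: x=0.196, v=0.298, θ=-0.036, ω=-0.104
apply F[19]=-1.803 → step 20: x=0.202, v=0.272, θ=-0.038, ω=-0.083
apply F[20]=-1.701 → step 21: x=0.207, v=0.247, θ=-0.040, ω=-0.064
apply F[21]=-1.603 → step 22: x=0.212, v=0.225, θ=-0.041, ω=-0.048
apply F[22]=-1.510 → step 23: x=0.216, v=0.204, θ=-0.041, ω=-0.033
apply F[23]=-1.424 → step 24: x=0.220, v=0.184, θ=-0.042, ω=-0.020
apply F[24]=-1.343 → step 25: x=0.224, v=0.166, θ=-0.042, ω=-0.009
apply F[25]=-1.268 → step 26: x=0.227, v=0.149, θ=-0.042, ω=0.000
apply F[26]=-1.197 → step 27: x=0.230, v=0.133, θ=-0.042, ω=0.009
apply F[27]=-1.132 → step 28: x=0.232, v=0.119, θ=-0.042, ω=0.016
apply F[28]=-1.071 → step 29: x=0.235, v=0.105, θ=-0.042, ω=0.022
apply F[29]=-1.013 → step 30: x=0.236, v=0.092, θ=-0.041, ω=0.027
apply F[30]=-0.961 → step 31: x=0.238, v=0.080, θ=-0.041, ω=0.032
apply F[31]=-0.911 → step 32: x=0.240, v=0.069, θ=-0.040, ω=0.036
Max |angle| over trajectory = 0.094 rad = 5.4°.

Answer: 5.4°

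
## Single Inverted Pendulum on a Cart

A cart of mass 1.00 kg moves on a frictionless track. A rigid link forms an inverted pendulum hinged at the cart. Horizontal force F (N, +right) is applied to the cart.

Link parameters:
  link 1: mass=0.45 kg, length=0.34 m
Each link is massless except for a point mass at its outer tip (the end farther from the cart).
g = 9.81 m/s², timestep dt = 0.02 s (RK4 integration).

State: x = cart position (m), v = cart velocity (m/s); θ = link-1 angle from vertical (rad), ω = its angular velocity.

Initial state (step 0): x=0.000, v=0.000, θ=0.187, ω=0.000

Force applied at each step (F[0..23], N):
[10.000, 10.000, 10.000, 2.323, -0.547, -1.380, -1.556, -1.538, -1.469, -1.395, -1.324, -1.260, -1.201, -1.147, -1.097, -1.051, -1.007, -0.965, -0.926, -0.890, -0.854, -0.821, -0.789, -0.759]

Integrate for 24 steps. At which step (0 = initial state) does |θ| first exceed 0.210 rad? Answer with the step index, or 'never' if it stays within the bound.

Answer: never

Derivation:
apply F[0]=+10.000 → step 1: x=0.002, v=0.181, θ=0.183, ω=-0.417
apply F[1]=+10.000 → step 2: x=0.007, v=0.364, θ=0.170, ω=-0.844
apply F[2]=+10.000 → step 3: x=0.016, v=0.548, θ=0.149, ω=-1.287
apply F[3]=+2.323 → step 4: x=0.028, v=0.583, θ=0.123, ω=-1.311
apply F[4]=-0.547 → step 5: x=0.039, v=0.563, θ=0.098, ω=-1.189
apply F[5]=-1.380 → step 6: x=0.050, v=0.528, θ=0.076, ω=-1.037
apply F[6]=-1.556 → step 7: x=0.060, v=0.492, θ=0.057, ω=-0.892
apply F[7]=-1.538 → step 8: x=0.070, v=0.457, θ=0.040, ω=-0.761
apply F[8]=-1.469 → step 9: x=0.079, v=0.425, θ=0.026, ω=-0.648
apply F[9]=-1.395 → step 10: x=0.087, v=0.395, θ=0.014, ω=-0.549
apply F[10]=-1.324 → step 11: x=0.094, v=0.368, θ=0.004, ω=-0.464
apply F[11]=-1.260 → step 12: x=0.101, v=0.343, θ=-0.005, ω=-0.390
apply F[12]=-1.201 → step 13: x=0.108, v=0.319, θ=-0.012, ω=-0.327
apply F[13]=-1.147 → step 14: x=0.114, v=0.298, θ=-0.018, ω=-0.271
apply F[14]=-1.097 → step 15: x=0.120, v=0.278, θ=-0.023, ω=-0.224
apply F[15]=-1.051 → step 16: x=0.125, v=0.259, θ=-0.027, ω=-0.183
apply F[16]=-1.007 → step 17: x=0.130, v=0.241, θ=-0.030, ω=-0.147
apply F[17]=-0.965 → step 18: x=0.135, v=0.225, θ=-0.033, ω=-0.117
apply F[18]=-0.926 → step 19: x=0.139, v=0.209, θ=-0.035, ω=-0.091
apply F[19]=-0.890 → step 20: x=0.143, v=0.194, θ=-0.036, ω=-0.068
apply F[20]=-0.854 → step 21: x=0.147, v=0.181, θ=-0.038, ω=-0.049
apply F[21]=-0.821 → step 22: x=0.151, v=0.167, θ=-0.038, ω=-0.033
apply F[22]=-0.789 → step 23: x=0.154, v=0.155, θ=-0.039, ω=-0.018
apply F[23]=-0.759 → step 24: x=0.157, v=0.143, θ=-0.039, ω=-0.006
max |θ| = 0.187 ≤ 0.210 over all 25 states.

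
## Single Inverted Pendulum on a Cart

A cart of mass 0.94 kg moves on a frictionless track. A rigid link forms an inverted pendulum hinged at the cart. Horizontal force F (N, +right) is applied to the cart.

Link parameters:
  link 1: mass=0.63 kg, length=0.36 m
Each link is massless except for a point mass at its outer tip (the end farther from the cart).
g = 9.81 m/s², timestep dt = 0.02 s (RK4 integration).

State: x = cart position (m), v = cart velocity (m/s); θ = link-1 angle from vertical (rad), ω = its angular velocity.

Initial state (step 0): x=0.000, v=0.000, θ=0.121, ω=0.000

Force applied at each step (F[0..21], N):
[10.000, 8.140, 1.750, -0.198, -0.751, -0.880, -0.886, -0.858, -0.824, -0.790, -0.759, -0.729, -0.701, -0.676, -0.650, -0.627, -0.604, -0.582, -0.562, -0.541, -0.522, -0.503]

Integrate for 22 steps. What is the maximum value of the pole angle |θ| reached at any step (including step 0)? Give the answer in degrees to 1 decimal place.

apply F[0]=+10.000 → step 1: x=0.002, v=0.195, θ=0.116, ω=-0.474
apply F[1]=+8.140 → step 2: x=0.007, v=0.353, θ=0.103, ω=-0.850
apply F[2]=+1.750 → step 3: x=0.015, v=0.378, θ=0.086, ω=-0.867
apply F[3]=-0.198 → step 4: x=0.022, v=0.364, θ=0.069, ω=-0.786
apply F[4]=-0.751 → step 5: x=0.029, v=0.340, θ=0.055, ω=-0.686
apply F[5]=-0.880 → step 6: x=0.036, v=0.315, θ=0.042, ω=-0.591
apply F[6]=-0.886 → step 7: x=0.042, v=0.292, θ=0.031, ω=-0.506
apply F[7]=-0.858 → step 8: x=0.047, v=0.270, θ=0.022, ω=-0.431
apply F[8]=-0.824 → step 9: x=0.053, v=0.250, θ=0.014, ω=-0.367
apply F[9]=-0.790 → step 10: x=0.057, v=0.232, θ=0.007, ω=-0.311
apply F[10]=-0.759 → step 11: x=0.062, v=0.216, θ=0.001, ω=-0.263
apply F[11]=-0.729 → step 12: x=0.066, v=0.200, θ=-0.004, ω=-0.221
apply F[12]=-0.701 → step 13: x=0.070, v=0.186, θ=-0.008, ω=-0.184
apply F[13]=-0.676 → step 14: x=0.074, v=0.173, θ=-0.011, ω=-0.153
apply F[14]=-0.650 → step 15: x=0.077, v=0.161, θ=-0.014, ω=-0.126
apply F[15]=-0.627 → step 16: x=0.080, v=0.149, θ=-0.016, ω=-0.103
apply F[16]=-0.604 → step 17: x=0.083, v=0.139, θ=-0.018, ω=-0.083
apply F[17]=-0.582 → step 18: x=0.086, v=0.129, θ=-0.019, ω=-0.065
apply F[18]=-0.562 → step 19: x=0.088, v=0.120, θ=-0.021, ω=-0.050
apply F[19]=-0.541 → step 20: x=0.090, v=0.111, θ=-0.022, ω=-0.038
apply F[20]=-0.522 → step 21: x=0.092, v=0.103, θ=-0.022, ω=-0.027
apply F[21]=-0.503 → step 22: x=0.094, v=0.095, θ=-0.023, ω=-0.017
Max |angle| over trajectory = 0.121 rad = 6.9°.

Answer: 6.9°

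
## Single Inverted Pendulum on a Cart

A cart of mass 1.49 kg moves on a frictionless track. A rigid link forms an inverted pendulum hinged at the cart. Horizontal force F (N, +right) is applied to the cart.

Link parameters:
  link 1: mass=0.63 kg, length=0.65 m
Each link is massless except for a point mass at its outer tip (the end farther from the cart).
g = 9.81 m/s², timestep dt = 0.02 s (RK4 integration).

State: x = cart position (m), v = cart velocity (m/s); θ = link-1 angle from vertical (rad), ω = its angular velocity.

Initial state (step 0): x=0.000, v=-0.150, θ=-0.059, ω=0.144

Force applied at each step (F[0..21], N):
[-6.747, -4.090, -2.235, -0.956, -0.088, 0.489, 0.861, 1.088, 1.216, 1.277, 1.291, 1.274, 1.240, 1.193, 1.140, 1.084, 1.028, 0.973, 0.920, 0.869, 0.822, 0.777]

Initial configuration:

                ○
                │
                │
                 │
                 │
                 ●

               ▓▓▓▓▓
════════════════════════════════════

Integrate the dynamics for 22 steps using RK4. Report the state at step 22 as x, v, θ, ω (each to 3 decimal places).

apply F[0]=-6.747 → step 1: x=-0.004, v=-0.236, θ=-0.055, ω=0.258
apply F[1]=-4.090 → step 2: x=-0.009, v=-0.286, θ=-0.049, ω=0.320
apply F[2]=-2.235 → step 3: x=-0.015, v=-0.312, θ=-0.043, ω=0.347
apply F[3]=-0.956 → step 4: x=-0.021, v=-0.322, θ=-0.036, ω=0.350
apply F[4]=-0.088 → step 5: x=-0.028, v=-0.321, θ=-0.029, ω=0.338
apply F[5]=+0.489 → step 6: x=-0.034, v=-0.312, θ=-0.022, ω=0.317
apply F[6]=+0.861 → step 7: x=-0.040, v=-0.299, θ=-0.016, ω=0.291
apply F[7]=+1.088 → step 8: x=-0.046, v=-0.283, θ=-0.011, ω=0.263
apply F[8]=+1.216 → step 9: x=-0.052, v=-0.266, θ=-0.006, ω=0.234
apply F[9]=+1.277 → step 10: x=-0.057, v=-0.249, θ=-0.001, ω=0.206
apply F[10]=+1.291 → step 11: x=-0.062, v=-0.231, θ=0.003, ω=0.180
apply F[11]=+1.274 → step 12: x=-0.066, v=-0.215, θ=0.006, ω=0.156
apply F[12]=+1.240 → step 13: x=-0.070, v=-0.199, θ=0.009, ω=0.133
apply F[13]=+1.193 → step 14: x=-0.074, v=-0.184, θ=0.011, ω=0.113
apply F[14]=+1.140 → step 15: x=-0.077, v=-0.169, θ=0.013, ω=0.095
apply F[15]=+1.084 → step 16: x=-0.081, v=-0.156, θ=0.015, ω=0.079
apply F[16]=+1.028 → step 17: x=-0.084, v=-0.143, θ=0.017, ω=0.064
apply F[17]=+0.973 → step 18: x=-0.086, v=-0.132, θ=0.018, ω=0.051
apply F[18]=+0.920 → step 19: x=-0.089, v=-0.121, θ=0.019, ω=0.040
apply F[19]=+0.869 → step 20: x=-0.091, v=-0.111, θ=0.019, ω=0.031
apply F[20]=+0.822 → step 21: x=-0.093, v=-0.102, θ=0.020, ω=0.022
apply F[21]=+0.777 → step 22: x=-0.095, v=-0.093, θ=0.020, ω=0.015

Answer: x=-0.095, v=-0.093, θ=0.020, ω=0.015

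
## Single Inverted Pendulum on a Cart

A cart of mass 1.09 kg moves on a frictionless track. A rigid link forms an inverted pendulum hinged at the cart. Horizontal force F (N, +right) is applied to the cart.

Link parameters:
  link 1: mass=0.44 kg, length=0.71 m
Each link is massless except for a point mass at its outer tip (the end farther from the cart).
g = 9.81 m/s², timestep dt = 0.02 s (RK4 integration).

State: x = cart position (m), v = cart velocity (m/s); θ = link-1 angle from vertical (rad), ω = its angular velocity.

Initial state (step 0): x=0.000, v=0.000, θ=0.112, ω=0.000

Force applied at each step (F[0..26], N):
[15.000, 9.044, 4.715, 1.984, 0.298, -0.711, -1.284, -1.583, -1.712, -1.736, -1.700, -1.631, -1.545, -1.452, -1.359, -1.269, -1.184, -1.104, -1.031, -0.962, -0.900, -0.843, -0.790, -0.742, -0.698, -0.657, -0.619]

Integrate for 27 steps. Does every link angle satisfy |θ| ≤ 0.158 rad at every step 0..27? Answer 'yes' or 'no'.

apply F[0]=+15.000 → step 1: x=0.003, v=0.265, θ=0.109, ω=-0.341
apply F[1]=+9.044 → step 2: x=0.010, v=0.422, θ=0.100, ω=-0.532
apply F[2]=+4.715 → step 3: x=0.019, v=0.501, θ=0.088, ω=-0.617
apply F[3]=+1.984 → step 4: x=0.029, v=0.531, θ=0.076, ω=-0.636
apply F[4]=+0.298 → step 5: x=0.040, v=0.532, θ=0.063, ω=-0.617
apply F[5]=-0.711 → step 6: x=0.050, v=0.514, θ=0.051, ω=-0.577
apply F[6]=-1.284 → step 7: x=0.060, v=0.487, θ=0.040, ω=-0.526
apply F[7]=-1.583 → step 8: x=0.070, v=0.455, θ=0.030, ω=-0.472
apply F[8]=-1.712 → step 9: x=0.078, v=0.422, θ=0.022, ω=-0.417
apply F[9]=-1.736 → step 10: x=0.086, v=0.389, θ=0.014, ω=-0.366
apply F[10]=-1.700 → step 11: x=0.094, v=0.357, θ=0.007, ω=-0.318
apply F[11]=-1.631 → step 12: x=0.101, v=0.326, θ=0.001, ω=-0.274
apply F[12]=-1.545 → step 13: x=0.107, v=0.298, θ=-0.004, ω=-0.235
apply F[13]=-1.452 → step 14: x=0.113, v=0.272, θ=-0.008, ω=-0.200
apply F[14]=-1.359 → step 15: x=0.118, v=0.248, θ=-0.012, ω=-0.169
apply F[15]=-1.269 → step 16: x=0.123, v=0.226, θ=-0.015, ω=-0.141
apply F[16]=-1.184 → step 17: x=0.127, v=0.205, θ=-0.018, ω=-0.117
apply F[17]=-1.104 → step 18: x=0.131, v=0.187, θ=-0.020, ω=-0.096
apply F[18]=-1.031 → step 19: x=0.134, v=0.169, θ=-0.022, ω=-0.077
apply F[19]=-0.962 → step 20: x=0.138, v=0.153, θ=-0.023, ω=-0.061
apply F[20]=-0.900 → step 21: x=0.141, v=0.139, θ=-0.024, ω=-0.047
apply F[21]=-0.843 → step 22: x=0.143, v=0.125, θ=-0.025, ω=-0.035
apply F[22]=-0.790 → step 23: x=0.146, v=0.113, θ=-0.026, ω=-0.024
apply F[23]=-0.742 → step 24: x=0.148, v=0.101, θ=-0.026, ω=-0.015
apply F[24]=-0.698 → step 25: x=0.150, v=0.090, θ=-0.026, ω=-0.007
apply F[25]=-0.657 → step 26: x=0.151, v=0.080, θ=-0.026, ω=-0.000
apply F[26]=-0.619 → step 27: x=0.153, v=0.071, θ=-0.026, ω=0.005
Max |angle| over trajectory = 0.112 rad; bound = 0.158 → within bound.

Answer: yes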